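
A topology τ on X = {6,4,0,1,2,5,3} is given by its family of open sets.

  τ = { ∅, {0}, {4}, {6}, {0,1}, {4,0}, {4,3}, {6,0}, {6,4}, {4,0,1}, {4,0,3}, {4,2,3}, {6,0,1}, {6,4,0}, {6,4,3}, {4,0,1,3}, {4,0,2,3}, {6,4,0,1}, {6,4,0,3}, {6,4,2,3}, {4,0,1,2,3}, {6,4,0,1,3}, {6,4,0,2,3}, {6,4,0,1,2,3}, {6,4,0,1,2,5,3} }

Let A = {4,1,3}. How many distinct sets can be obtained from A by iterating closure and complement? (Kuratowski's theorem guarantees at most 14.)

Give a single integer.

10

cl via duality: int({6,0,2,5}) = {6,0}, so X∖{6,0} = {4,1,2,5,3}
Write k for closure, c for complement:
  1. A     = {4,1,3}
  2. kA    = {4,1,2,5,3}
  3. cA    = {6,0,2,5}
  4. ckA   = {6,0}
  5. kcA   = {6,0,1,2,5}
  6. kckA  = {6,0,1,5}
  7. ckcA  = {4,3}
  8. ckckA = {4,2,3}
  9. kckcA = {4,2,5,3}
  10. ckckcA = {6,0,1}
applying k or c yields no new set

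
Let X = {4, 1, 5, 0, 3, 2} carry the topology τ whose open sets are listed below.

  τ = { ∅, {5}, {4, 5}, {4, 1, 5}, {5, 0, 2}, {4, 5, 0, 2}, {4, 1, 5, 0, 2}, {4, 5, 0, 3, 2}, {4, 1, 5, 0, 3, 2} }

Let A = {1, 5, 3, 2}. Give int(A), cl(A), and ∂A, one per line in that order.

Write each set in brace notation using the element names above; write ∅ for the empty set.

interior: largest open inside A is {5} (from ∅, {5})
cl via duality: int({4, 0}) = ∅, so X∖∅ = {4, 1, 5, 0, 3, 2}
cl∖int = {4, 1, 0, 3, 2}

int(A) = {5}
cl(A)  = {4, 1, 5, 0, 3, 2}
∂A     = {4, 1, 0, 3, 2}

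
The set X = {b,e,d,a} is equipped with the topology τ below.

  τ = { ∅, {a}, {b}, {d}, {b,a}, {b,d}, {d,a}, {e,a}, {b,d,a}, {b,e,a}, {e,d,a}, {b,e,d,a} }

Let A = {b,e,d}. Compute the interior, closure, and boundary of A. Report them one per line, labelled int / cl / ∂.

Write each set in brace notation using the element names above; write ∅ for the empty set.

int(A) = {b,d}
cl(A)  = {b,e,d}
∂A     = {e}

interior: largest open inside A is {b,d} (from ∅, {b}, {d}, {b,d})
cl via duality: int({a}) = {a}, so X∖{a} = {b,e,d}
cl∖int = {e}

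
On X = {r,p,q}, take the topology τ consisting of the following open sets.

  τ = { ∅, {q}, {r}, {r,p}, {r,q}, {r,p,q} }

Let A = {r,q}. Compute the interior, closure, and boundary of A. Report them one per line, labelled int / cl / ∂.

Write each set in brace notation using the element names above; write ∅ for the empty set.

U open, U⊆A: ∅, {q}, {r}, {r,q}. int(A) = ⋃ = {r,q}
X∖A={p}, int(X∖A)=∅, hence cl(A)={r,p,q}
∂A: remove int from cl → {p}

int(A) = {r,q}
cl(A)  = {r,p,q}
∂A     = {p}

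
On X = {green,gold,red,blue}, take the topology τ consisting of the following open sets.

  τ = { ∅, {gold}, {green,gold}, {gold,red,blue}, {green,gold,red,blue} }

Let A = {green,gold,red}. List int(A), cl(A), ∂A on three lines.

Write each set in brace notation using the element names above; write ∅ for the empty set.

int(A) = {green,gold}
cl(A)  = {green,gold,red,blue}
∂A     = {red,blue}

opens ⊆ A: ∅, {gold}, {green,gold}; union → int = {green,gold}
complement {blue}; its interior ∅; cl(A) = X∖∅ = {green,gold,red,blue}
boundary = {green,gold,red,blue} ∖ {green,gold} = {red,blue}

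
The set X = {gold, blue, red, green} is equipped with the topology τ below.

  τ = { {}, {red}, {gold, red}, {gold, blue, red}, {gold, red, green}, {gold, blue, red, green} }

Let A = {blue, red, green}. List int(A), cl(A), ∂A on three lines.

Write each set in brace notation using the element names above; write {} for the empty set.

int(A) = {red}
cl(A)  = {gold, blue, red, green}
∂A     = {gold, blue, green}

opens ⊆ A: {}, {red}; union → int = {red}
complement {gold}; its interior {}; cl(A) = X∖{} = {gold, blue, red, green}
boundary = {gold, blue, red, green} ∖ {red} = {gold, blue, green}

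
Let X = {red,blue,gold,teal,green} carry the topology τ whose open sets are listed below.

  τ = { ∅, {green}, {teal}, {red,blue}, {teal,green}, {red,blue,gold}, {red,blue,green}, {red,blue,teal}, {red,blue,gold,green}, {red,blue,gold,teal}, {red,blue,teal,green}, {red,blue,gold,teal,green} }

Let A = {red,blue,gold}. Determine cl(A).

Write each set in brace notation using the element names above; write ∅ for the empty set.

X∖A={teal,green}, int(X∖A)={teal,green}, hence cl(A)={red,blue,gold}

{red,blue,gold}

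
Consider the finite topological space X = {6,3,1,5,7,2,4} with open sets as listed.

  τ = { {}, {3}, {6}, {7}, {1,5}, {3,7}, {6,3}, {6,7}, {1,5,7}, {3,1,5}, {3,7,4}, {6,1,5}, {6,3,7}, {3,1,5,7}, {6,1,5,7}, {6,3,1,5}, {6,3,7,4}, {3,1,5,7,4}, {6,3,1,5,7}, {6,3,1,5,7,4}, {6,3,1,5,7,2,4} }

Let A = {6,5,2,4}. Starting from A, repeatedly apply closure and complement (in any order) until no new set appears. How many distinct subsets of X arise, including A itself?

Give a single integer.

12

complement {3,1,7}; its interior {3,7}; cl(A) = X∖{3,7} = {6,1,5,2,4}
With k = closure, c = complement:
  1. A     = {6,5,2,4}
  2. kA    = {6,1,5,2,4}
  3. cA    = {3,1,7}
  4. ckA   = {3,7}
  5. kcA   = {3,1,5,7,2,4}
  6. kckA  = {3,7,2,4}
  7. ckcA  = {6}
  8. ckckA = {6,1,5}
  9. kckcA = {6,2}
  10. kckckA = {6,1,5,2}
  11. ckckcA = {3,1,5,7,4}
  12. ckckckA = {3,7,4}
k, c of each give nothing new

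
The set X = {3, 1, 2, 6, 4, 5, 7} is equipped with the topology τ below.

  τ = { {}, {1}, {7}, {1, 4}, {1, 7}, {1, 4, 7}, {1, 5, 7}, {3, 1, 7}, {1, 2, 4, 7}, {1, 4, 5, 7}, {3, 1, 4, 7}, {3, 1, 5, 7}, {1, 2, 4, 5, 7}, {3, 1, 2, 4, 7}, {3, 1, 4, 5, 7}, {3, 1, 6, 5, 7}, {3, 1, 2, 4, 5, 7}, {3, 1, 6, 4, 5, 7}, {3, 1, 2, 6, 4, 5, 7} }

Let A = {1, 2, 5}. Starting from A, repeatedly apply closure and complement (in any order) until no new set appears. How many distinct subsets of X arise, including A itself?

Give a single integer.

8

closure: X∖int(X∖A) = X∖{7} = {3, 1, 2, 6, 4, 5}
Let k=closure and c=complement:
  1. A     = {1, 2, 5}
  2. kA    = {3, 1, 2, 6, 4, 5}
  3. cA    = {3, 6, 4, 7}
  4. ckA   = {7}
  5. kcA   = {3, 2, 6, 4, 5, 7}
  6. kckA  = {3, 2, 6, 5, 7}
  7. ckcA  = {1}
  8. ckckA = {1, 4}
— saturated at 8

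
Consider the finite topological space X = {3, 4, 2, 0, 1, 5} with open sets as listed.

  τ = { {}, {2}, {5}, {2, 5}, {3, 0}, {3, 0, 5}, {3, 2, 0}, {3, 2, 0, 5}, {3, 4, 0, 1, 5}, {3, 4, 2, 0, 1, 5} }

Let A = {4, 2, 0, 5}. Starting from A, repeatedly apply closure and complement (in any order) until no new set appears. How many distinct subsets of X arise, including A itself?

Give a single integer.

X∖A={3, 1}, int(X∖A)={}, hence cl(A)={3, 4, 2, 0, 1, 5}
Orbit (k=closure, c=complement):
  1. A     = {4, 2, 0, 5}
  2. kA    = {3, 4, 2, 0, 1, 5}
  3. cA    = {3, 1}
  4. ckA   = {}
  5. kcA   = {3, 4, 0, 1}
  6. ckcA  = {2, 5}
  7. kckcA = {4, 2, 1, 5}
  8. ckckcA = {3, 0}
(closed under both — stop)

8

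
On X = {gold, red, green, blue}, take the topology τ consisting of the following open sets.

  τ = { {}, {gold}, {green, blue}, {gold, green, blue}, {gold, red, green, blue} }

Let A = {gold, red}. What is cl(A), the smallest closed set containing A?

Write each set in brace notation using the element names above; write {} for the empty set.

closure: X∖int(X∖A) = X∖{green, blue} = {gold, red}

{gold, red}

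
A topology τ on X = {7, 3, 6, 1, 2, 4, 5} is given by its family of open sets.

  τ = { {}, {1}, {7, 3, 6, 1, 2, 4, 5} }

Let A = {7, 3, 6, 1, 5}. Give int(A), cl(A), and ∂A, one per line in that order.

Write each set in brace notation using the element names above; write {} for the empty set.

int(A) = {1}
cl(A)  = {7, 3, 6, 1, 2, 4, 5}
∂A     = {7, 3, 6, 2, 4, 5}

opens ⊆ A: {}, {1}; union → int = {1}
complement {2, 4}; its interior {}; cl(A) = X∖{} = {7, 3, 6, 1, 2, 4, 5}
boundary = {7, 3, 6, 1, 2, 4, 5} ∖ {1} = {7, 3, 6, 2, 4, 5}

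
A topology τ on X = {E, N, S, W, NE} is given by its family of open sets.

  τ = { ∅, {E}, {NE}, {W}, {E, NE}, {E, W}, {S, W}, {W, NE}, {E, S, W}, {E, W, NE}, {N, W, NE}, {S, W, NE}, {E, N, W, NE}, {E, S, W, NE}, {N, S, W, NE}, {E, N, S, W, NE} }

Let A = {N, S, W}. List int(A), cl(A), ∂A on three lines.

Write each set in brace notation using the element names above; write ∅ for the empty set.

int(A) = {S, W}
cl(A)  = {N, S, W}
∂A     = {N}

interior: largest open inside A is {S, W} (from ∅, {W}, {S, W})
cl via duality: int({E, NE}) = {E, NE}, so X∖{E, NE} = {N, S, W}
cl∖int = {N}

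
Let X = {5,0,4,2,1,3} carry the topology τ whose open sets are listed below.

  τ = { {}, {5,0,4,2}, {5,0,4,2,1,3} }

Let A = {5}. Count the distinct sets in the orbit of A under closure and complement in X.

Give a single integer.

4

cl via duality: int({0,4,2,1,3}) = {}, so X∖{} = {5,0,4,2,1,3}
Write k for closure, c for complement:
  1. A     = {5}
  2. kA    = {5,0,4,2,1,3}
  3. cA    = {0,4,2,1,3}
  4. ckA   = {}
applying k or c yields no new set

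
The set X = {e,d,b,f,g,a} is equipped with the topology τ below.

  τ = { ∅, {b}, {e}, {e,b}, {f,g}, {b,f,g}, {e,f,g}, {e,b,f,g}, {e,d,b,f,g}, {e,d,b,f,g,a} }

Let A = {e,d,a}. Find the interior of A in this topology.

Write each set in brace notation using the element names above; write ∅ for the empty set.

{e}

U open, U⊆A: ∅, {e}. int(A) = ⋃ = {e}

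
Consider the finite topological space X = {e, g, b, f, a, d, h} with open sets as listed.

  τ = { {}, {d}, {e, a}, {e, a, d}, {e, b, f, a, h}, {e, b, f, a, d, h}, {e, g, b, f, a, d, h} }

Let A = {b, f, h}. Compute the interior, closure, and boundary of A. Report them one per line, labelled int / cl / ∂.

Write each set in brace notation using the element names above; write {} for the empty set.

int(A) = {}
cl(A)  = {g, b, f, h}
∂A     = {g, b, f, h}

U open, U⊆A: {}. int(A) = ⋃ = {}
X∖A={e, g, a, d}, int(X∖A)={e, a, d}, hence cl(A)={g, b, f, h}
∂A: remove int from cl → {g, b, f, h}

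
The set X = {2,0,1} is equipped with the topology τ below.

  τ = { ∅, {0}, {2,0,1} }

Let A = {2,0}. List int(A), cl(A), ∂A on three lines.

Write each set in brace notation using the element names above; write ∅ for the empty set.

opens ⊆ A: ∅, {0}; union → int = {0}
complement {1}; its interior ∅; cl(A) = X∖∅ = {2,0,1}
boundary = {2,0,1} ∖ {0} = {2,1}

int(A) = {0}
cl(A)  = {2,0,1}
∂A     = {2,1}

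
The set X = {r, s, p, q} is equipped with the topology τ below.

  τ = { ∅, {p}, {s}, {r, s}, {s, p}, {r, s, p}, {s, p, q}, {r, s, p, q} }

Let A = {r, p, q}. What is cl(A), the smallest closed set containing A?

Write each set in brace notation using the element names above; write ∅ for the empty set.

{r, p, q}

X∖A={s}, int(X∖A)={s}, hence cl(A)={r, p, q}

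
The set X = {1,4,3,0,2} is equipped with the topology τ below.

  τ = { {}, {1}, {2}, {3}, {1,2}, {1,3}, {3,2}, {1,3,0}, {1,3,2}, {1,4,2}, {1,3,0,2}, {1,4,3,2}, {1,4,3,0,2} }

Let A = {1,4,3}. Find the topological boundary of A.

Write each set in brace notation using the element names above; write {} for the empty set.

{4,0}

open subsets of A: {}, {3}, {1}, {1,3}; so int(A) = {1,3}
closure: X∖int(X∖A) = X∖{2} = {1,4,3,0}
∂A = {1,4,3,0} minus {1,3} = {4,0}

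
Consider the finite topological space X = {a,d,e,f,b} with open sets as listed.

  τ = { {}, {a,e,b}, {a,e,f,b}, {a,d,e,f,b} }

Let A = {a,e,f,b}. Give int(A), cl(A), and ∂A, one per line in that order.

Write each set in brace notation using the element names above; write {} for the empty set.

int(A) = {a,e,f,b}
cl(A)  = {a,d,e,f,b}
∂A     = {d}

opens ⊆ A: {}, {a,e,b}, {a,e,f,b}; union → int = {a,e,f,b}
complement {d}; its interior {}; cl(A) = X∖{} = {a,d,e,f,b}
boundary = {a,d,e,f,b} ∖ {a,e,f,b} = {d}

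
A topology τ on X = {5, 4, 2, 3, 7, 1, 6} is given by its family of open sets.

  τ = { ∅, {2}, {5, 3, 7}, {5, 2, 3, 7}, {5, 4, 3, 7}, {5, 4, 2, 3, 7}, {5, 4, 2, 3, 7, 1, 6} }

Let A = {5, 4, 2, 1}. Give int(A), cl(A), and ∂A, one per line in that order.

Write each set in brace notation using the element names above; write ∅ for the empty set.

opens ⊆ A: ∅, {2}; union → int = {2}
complement {3, 7, 6}; its interior ∅; cl(A) = X∖∅ = {5, 4, 2, 3, 7, 1, 6}
boundary = {5, 4, 2, 3, 7, 1, 6} ∖ {2} = {5, 4, 3, 7, 1, 6}

int(A) = {2}
cl(A)  = {5, 4, 2, 3, 7, 1, 6}
∂A     = {5, 4, 3, 7, 1, 6}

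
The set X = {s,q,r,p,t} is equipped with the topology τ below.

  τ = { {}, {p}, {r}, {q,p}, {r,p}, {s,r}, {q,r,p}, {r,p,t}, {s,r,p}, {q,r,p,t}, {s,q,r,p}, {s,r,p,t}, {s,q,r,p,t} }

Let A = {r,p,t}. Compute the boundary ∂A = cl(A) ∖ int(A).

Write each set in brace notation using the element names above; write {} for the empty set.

{s,q}

U open, U⊆A: {}, {r}, {p}, {r,p}, {r,p,t}. int(A) = ⋃ = {r,p,t}
X∖A={s,q}, int(X∖A)={}, hence cl(A)={s,q,r,p,t}
∂A: remove int from cl → {s,q}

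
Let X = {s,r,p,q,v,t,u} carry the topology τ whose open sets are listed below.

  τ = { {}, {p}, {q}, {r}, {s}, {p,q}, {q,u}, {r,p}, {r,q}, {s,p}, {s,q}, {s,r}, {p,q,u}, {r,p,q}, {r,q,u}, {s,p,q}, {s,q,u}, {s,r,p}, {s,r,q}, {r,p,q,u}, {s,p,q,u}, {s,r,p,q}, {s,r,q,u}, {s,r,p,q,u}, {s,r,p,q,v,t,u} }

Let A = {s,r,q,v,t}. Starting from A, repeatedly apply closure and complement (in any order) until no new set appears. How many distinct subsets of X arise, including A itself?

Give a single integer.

closure: X∖int(X∖A) = X∖{p} = {s,r,q,v,t,u}
Let k=closure and c=complement:
  1. A     = {s,r,q,v,t}
  2. kA    = {s,r,q,v,t,u}
  3. cA    = {p,u}
  4. ckA   = {p}
  5. kcA   = {p,v,t,u}
  6. kckA  = {p,v,t}
  7. ckcA  = {s,r,q}
  8. ckckA = {s,r,q,u}
— saturated at 8

8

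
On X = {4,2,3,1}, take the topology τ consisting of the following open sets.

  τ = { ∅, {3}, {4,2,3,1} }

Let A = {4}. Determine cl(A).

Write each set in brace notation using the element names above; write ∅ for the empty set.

{4,2,1}

complement {2,3,1}; its interior {3}; cl(A) = X∖{3} = {4,2,1}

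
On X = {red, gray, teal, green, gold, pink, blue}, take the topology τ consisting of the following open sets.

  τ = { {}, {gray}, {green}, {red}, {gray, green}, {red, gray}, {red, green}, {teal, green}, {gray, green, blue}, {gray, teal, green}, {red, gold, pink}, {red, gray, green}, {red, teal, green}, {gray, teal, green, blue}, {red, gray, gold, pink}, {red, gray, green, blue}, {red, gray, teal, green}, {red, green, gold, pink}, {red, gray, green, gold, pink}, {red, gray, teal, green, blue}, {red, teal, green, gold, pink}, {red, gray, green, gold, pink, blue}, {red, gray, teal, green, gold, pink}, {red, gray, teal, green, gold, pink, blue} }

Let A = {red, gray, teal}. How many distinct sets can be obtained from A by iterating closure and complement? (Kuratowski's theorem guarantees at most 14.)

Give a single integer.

10

complement {green, gold, pink, blue}; its interior {green}; cl(A) = X∖{green} = {red, gray, teal, gold, pink, blue}
With k = closure, c = complement:
  1. A     = {red, gray, teal}
  2. kA    = {red, gray, teal, gold, pink, blue}
  3. cA    = {green, gold, pink, blue}
  4. ckA   = {green}
  5. kcA   = {teal, green, gold, pink, blue}
  6. kckA  = {teal, green, blue}
  7. ckcA  = {red, gray}
  8. ckckA = {red, gray, gold, pink}
  9. kckcA = {red, gray, gold, pink, blue}
  10. ckckcA = {teal, green}
k, c of each give nothing new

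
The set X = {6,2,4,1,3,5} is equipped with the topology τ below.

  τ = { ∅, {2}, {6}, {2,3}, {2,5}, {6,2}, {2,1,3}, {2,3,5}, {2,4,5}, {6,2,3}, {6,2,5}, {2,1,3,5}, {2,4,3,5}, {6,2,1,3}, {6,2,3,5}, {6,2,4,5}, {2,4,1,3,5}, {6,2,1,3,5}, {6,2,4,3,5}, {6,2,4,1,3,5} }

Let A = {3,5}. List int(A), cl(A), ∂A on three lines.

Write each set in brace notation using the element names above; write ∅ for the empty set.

open subsets of A: ∅; so int(A) = ∅
closure: X∖int(X∖A) = X∖{6,2} = {4,1,3,5}
∂A = {4,1,3,5} minus ∅ = {4,1,3,5}

int(A) = ∅
cl(A)  = {4,1,3,5}
∂A     = {4,1,3,5}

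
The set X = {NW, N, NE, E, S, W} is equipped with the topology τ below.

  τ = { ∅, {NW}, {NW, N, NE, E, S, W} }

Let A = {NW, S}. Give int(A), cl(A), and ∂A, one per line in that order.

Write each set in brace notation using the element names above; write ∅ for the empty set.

interior: largest open inside A is {NW} (from ∅, {NW})
cl via duality: int({N, NE, E, W}) = ∅, so X∖∅ = {NW, N, NE, E, S, W}
cl∖int = {N, NE, E, S, W}

int(A) = {NW}
cl(A)  = {NW, N, NE, E, S, W}
∂A     = {N, NE, E, S, W}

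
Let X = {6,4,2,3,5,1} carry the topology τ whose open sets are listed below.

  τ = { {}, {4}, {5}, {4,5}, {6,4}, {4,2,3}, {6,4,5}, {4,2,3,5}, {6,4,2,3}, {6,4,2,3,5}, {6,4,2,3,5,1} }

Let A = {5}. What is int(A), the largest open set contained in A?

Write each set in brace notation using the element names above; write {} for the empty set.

interior: largest open inside A is {5} (from {}, {5})

{5}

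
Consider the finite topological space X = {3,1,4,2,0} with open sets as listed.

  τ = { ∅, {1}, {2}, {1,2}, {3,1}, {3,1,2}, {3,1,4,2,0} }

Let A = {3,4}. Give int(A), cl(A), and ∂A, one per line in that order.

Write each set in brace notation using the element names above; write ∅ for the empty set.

U open, U⊆A: ∅. int(A) = ⋃ = ∅
X∖A={1,2,0}, int(X∖A)={1,2}, hence cl(A)={3,4,0}
∂A: remove int from cl → {3,4,0}

int(A) = ∅
cl(A)  = {3,4,0}
∂A     = {3,4,0}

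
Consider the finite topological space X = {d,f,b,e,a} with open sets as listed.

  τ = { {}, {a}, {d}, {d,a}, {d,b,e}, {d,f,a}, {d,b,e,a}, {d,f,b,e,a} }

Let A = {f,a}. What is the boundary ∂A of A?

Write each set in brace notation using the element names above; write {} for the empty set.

{f}

opens ⊆ A: {}, {a}; union → int = {a}
complement {d,b,e}; its interior {d,b,e}; cl(A) = X∖{d,b,e} = {f,a}
boundary = {f,a} ∖ {a} = {f}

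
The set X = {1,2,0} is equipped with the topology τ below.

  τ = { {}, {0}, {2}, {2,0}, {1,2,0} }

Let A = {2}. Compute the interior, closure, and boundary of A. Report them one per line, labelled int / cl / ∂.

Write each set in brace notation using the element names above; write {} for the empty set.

int(A) = {2}
cl(A)  = {1,2}
∂A     = {1}

opens ⊆ A: {}, {2}; union → int = {2}
complement {1,0}; its interior {0}; cl(A) = X∖{0} = {1,2}
boundary = {1,2} ∖ {2} = {1}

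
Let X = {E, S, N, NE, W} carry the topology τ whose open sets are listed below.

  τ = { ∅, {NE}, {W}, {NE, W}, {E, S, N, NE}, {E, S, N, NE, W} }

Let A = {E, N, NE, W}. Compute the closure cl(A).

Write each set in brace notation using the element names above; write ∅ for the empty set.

{E, S, N, NE, W}

X∖A={S}, int(X∖A)=∅, hence cl(A)={E, S, N, NE, W}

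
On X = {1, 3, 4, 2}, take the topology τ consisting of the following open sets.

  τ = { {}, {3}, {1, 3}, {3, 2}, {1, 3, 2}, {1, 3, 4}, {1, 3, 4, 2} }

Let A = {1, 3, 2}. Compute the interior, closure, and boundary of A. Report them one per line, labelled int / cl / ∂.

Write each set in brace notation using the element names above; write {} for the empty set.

opens ⊆ A: {}, {3}, {3, 2}, {1, 3}, {1, 3, 2}; union → int = {1, 3, 2}
complement {4}; its interior {}; cl(A) = X∖{} = {1, 3, 4, 2}
boundary = {1, 3, 4, 2} ∖ {1, 3, 2} = {4}

int(A) = {1, 3, 2}
cl(A)  = {1, 3, 4, 2}
∂A     = {4}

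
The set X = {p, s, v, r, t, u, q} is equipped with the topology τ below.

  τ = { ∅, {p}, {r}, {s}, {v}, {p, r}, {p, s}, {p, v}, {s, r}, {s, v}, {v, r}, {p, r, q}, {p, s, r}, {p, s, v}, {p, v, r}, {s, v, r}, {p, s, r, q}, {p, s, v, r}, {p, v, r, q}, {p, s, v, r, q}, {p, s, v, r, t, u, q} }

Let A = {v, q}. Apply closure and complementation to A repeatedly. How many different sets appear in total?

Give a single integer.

8

complement {p, s, r, t, u}; its interior {p, s, r}; cl(A) = X∖{p, s, r} = {v, t, u, q}
With k = closure, c = complement:
  1. A     = {v, q}
  2. kA    = {v, t, u, q}
  3. cA    = {p, s, r, t, u}
  4. ckA   = {p, s, r}
  5. kcA   = {p, s, r, t, u, q}
  6. ckcA  = {v}
  7. kckcA = {v, t, u}
  8. ckckcA = {p, s, r, q}
k, c of each give nothing new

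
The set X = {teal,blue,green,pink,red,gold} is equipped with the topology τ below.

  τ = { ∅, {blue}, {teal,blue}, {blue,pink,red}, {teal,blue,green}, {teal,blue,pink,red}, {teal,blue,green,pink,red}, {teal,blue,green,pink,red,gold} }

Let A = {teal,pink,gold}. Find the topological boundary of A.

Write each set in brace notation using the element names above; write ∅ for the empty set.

{teal,green,pink,red,gold}

open subsets of A: ∅; so int(A) = ∅
closure: X∖int(X∖A) = X∖{blue} = {teal,green,pink,red,gold}
∂A = {teal,green,pink,red,gold} minus ∅ = {teal,green,pink,red,gold}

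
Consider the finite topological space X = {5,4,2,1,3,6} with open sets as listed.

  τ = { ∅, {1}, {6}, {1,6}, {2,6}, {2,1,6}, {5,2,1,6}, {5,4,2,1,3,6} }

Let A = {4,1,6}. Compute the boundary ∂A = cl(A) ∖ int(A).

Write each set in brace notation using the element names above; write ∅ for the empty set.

{5,4,2,3}

open subsets of A: ∅, {6}, {1}, {1,6}; so int(A) = {1,6}
closure: X∖int(X∖A) = X∖∅ = {5,4,2,1,3,6}
∂A = {5,4,2,1,3,6} minus {1,6} = {5,4,2,3}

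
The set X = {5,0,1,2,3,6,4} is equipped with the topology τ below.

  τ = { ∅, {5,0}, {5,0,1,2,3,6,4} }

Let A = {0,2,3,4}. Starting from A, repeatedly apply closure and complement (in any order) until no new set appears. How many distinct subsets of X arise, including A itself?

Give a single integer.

4

cl via duality: int({5,1,6}) = ∅, so X∖∅ = {5,0,1,2,3,6,4}
Write k for closure, c for complement:
  1. A     = {0,2,3,4}
  2. kA    = {5,0,1,2,3,6,4}
  3. cA    = {5,1,6}
  4. ckA   = ∅
applying k or c yields no new set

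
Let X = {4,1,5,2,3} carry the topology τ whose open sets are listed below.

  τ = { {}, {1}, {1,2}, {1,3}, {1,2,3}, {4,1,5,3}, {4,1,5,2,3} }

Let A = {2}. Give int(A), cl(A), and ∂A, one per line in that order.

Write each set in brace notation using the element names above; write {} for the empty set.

opens ⊆ A: {}; union → int = {}
complement {4,1,5,3}; its interior {4,1,5,3}; cl(A) = X∖{4,1,5,3} = {2}
boundary = {2} ∖ {} = {2}

int(A) = {}
cl(A)  = {2}
∂A     = {2}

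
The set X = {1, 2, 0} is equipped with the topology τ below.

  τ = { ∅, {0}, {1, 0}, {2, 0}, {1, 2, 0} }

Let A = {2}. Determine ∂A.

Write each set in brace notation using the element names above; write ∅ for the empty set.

{2}

U open, U⊆A: ∅. int(A) = ⋃ = ∅
X∖A={1, 0}, int(X∖A)={1, 0}, hence cl(A)={2}
∂A: remove int from cl → {2}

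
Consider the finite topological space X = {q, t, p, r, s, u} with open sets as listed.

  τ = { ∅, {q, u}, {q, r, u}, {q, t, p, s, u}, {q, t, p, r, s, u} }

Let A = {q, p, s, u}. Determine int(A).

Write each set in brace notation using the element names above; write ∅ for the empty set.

interior: largest open inside A is {q, u} (from ∅, {q, u})

{q, u}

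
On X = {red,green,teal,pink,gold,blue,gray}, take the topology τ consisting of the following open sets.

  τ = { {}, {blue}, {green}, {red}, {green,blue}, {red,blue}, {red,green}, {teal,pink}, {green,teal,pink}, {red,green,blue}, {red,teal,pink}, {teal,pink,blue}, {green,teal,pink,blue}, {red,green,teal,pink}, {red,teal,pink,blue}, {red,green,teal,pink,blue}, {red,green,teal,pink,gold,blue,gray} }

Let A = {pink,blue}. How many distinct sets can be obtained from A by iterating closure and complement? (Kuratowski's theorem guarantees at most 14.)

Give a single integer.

10

X∖A={red,green,teal,gold,gray}, int(X∖A)={red,green}, hence cl(A)={teal,pink,gold,blue,gray}
Orbit (k=closure, c=complement):
  1. A     = {pink,blue}
  2. kA    = {teal,pink,gold,blue,gray}
  3. cA    = {red,green,teal,gold,gray}
  4. ckA   = {red,green}
  5. kcA   = {red,green,teal,pink,gold,gray}
  6. kckA  = {red,green,gold,gray}
  7. ckcA  = {blue}
  8. ckckA = {teal,pink,blue}
  9. kckcA = {gold,blue,gray}
  10. ckckcA = {red,green,teal,pink}
(closed under both — stop)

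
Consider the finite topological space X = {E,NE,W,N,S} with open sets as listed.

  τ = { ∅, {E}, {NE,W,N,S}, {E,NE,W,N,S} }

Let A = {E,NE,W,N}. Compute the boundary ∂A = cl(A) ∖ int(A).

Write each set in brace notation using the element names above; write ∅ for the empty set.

{NE,W,N,S}

U open, U⊆A: ∅, {E}. int(A) = ⋃ = {E}
X∖A={S}, int(X∖A)=∅, hence cl(A)={E,NE,W,N,S}
∂A: remove int from cl → {NE,W,N,S}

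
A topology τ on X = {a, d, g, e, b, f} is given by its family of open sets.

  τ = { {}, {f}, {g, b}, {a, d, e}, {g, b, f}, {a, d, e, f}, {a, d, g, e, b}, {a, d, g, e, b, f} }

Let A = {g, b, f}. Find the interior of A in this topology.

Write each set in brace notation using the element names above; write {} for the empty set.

{g, b, f}

U open, U⊆A: {}, {f}, {g, b}, {g, b, f}. int(A) = ⋃ = {g, b, f}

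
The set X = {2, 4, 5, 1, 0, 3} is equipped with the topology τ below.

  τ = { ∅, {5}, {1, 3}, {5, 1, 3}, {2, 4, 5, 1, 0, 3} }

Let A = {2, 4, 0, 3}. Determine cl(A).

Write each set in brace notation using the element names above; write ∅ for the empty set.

{2, 4, 1, 0, 3}

cl via duality: int({5, 1}) = {5}, so X∖{5} = {2, 4, 1, 0, 3}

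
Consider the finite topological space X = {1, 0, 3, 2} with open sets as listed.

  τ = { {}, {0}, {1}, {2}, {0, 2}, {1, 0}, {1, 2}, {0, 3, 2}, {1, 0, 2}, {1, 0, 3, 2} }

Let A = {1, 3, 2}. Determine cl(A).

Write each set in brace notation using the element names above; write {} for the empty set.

{1, 3, 2}

closure: X∖int(X∖A) = X∖{0} = {1, 3, 2}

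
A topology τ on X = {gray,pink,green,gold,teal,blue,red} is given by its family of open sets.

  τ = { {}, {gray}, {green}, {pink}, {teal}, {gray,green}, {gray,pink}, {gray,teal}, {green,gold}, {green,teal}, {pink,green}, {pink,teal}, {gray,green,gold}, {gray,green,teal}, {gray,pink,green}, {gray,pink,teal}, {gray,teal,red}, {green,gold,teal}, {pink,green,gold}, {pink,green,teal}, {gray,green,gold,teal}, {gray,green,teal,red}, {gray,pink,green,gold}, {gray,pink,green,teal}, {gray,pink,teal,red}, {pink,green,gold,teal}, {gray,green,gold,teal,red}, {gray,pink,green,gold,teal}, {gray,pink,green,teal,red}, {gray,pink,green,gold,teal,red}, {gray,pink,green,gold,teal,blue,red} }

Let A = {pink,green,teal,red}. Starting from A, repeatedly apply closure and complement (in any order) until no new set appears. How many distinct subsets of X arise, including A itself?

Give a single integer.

complement {gray,gold,blue}; its interior {gray}; cl(A) = X∖{gray} = {pink,green,gold,teal,blue,red}
With k = closure, c = complement:
  1. A     = {pink,green,teal,red}
  2. kA    = {pink,green,gold,teal,blue,red}
  3. cA    = {gray,gold,blue}
  4. ckA   = {gray}
  5. kcA   = {gray,gold,blue,red}
  6. kckA  = {gray,blue,red}
  7. ckcA  = {pink,green,teal}
  8. ckckA = {pink,green,gold,teal}
k, c of each give nothing new

8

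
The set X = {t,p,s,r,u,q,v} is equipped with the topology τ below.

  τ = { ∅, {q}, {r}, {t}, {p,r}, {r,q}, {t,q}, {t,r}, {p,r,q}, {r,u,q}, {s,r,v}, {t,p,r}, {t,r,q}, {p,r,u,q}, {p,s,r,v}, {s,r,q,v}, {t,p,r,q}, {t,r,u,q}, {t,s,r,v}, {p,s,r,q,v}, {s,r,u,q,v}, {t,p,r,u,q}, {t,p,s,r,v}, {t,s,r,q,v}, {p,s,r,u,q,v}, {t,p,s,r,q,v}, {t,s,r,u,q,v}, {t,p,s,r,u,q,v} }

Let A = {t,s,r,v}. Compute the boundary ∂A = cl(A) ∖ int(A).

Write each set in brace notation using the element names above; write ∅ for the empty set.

interior: largest open inside A is {t,s,r,v} (from ∅, {t}, {r}, {t,r}, {s,r,v}, {t,s,r,v})
cl via duality: int({p,u,q}) = {q}, so X∖{q} = {t,p,s,r,u,v}
cl∖int = {p,u}

{p,u}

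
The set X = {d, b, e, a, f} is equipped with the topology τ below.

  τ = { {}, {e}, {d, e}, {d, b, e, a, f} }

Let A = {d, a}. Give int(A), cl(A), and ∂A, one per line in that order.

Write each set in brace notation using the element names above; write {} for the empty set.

int(A) = {}
cl(A)  = {d, b, a, f}
∂A     = {d, b, a, f}

opens ⊆ A: {}; union → int = {}
complement {b, e, f}; its interior {e}; cl(A) = X∖{e} = {d, b, a, f}
boundary = {d, b, a, f} ∖ {} = {d, b, a, f}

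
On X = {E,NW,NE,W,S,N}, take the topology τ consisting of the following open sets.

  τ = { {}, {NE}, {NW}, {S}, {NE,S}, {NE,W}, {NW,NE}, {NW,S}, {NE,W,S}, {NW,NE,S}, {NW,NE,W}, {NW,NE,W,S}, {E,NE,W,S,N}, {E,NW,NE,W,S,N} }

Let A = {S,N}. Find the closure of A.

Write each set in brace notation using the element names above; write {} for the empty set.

{E,S,N}

cl via duality: int({E,NW,NE,W}) = {NW,NE,W}, so X∖{NW,NE,W} = {E,S,N}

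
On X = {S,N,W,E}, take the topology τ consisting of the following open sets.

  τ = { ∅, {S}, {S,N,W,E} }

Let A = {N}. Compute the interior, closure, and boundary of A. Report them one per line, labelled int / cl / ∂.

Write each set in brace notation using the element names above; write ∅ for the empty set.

int(A) = ∅
cl(A)  = {N,W,E}
∂A     = {N,W,E}

interior: largest open inside A is ∅ (from ∅)
cl via duality: int({S,W,E}) = {S}, so X∖{S} = {N,W,E}
cl∖int = {N,W,E}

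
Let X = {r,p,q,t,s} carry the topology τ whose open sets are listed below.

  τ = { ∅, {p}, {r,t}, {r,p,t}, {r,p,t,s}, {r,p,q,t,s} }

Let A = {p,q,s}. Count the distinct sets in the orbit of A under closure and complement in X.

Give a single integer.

4

X∖A={r,t}, int(X∖A)={r,t}, hence cl(A)={p,q,s}
Orbit (k=closure, c=complement):
  1. A     = {p,q,s}
  2. cA    = {r,t}
  3. kcA   = {r,q,t,s}
  4. ckcA  = {p}
(closed under both — stop)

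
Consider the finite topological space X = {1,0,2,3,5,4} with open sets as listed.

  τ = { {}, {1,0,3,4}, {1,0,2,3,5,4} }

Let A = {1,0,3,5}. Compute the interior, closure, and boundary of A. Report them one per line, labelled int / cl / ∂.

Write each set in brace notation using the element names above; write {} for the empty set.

opens ⊆ A: {}; union → int = {}
complement {2,4}; its interior {}; cl(A) = X∖{} = {1,0,2,3,5,4}
boundary = {1,0,2,3,5,4} ∖ {} = {1,0,2,3,5,4}

int(A) = {}
cl(A)  = {1,0,2,3,5,4}
∂A     = {1,0,2,3,5,4}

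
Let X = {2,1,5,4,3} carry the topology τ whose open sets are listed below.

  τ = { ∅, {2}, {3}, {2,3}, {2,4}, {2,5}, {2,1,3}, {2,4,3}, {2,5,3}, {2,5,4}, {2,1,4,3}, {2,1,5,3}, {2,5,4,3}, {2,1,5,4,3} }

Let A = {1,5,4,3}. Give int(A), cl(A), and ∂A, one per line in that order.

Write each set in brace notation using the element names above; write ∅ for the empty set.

int(A) = {3}
cl(A)  = {1,5,4,3}
∂A     = {1,5,4}

interior: largest open inside A is {3} (from ∅, {3})
cl via duality: int({2}) = {2}, so X∖{2} = {1,5,4,3}
cl∖int = {1,5,4}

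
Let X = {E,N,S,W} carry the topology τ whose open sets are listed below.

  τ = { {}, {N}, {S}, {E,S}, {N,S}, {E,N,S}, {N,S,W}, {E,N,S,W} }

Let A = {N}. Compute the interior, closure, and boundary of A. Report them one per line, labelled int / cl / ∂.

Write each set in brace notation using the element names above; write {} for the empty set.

opens ⊆ A: {}, {N}; union → int = {N}
complement {E,S,W}; its interior {E,S}; cl(A) = X∖{E,S} = {N,W}
boundary = {N,W} ∖ {N} = {W}

int(A) = {N}
cl(A)  = {N,W}
∂A     = {W}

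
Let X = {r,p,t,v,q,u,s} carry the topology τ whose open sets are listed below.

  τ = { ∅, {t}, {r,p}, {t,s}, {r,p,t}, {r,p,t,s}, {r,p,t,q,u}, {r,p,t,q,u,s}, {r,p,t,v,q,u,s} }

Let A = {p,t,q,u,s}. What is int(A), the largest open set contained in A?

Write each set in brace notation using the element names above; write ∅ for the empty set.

{t,s}

U open, U⊆A: ∅, {t}, {t,s}. int(A) = ⋃ = {t,s}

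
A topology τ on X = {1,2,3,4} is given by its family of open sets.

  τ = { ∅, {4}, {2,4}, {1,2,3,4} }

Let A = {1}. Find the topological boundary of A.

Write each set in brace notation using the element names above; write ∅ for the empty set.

open subsets of A: ∅; so int(A) = ∅
closure: X∖int(X∖A) = X∖{2,4} = {1,3}
∂A = {1,3} minus ∅ = {1,3}

{1,3}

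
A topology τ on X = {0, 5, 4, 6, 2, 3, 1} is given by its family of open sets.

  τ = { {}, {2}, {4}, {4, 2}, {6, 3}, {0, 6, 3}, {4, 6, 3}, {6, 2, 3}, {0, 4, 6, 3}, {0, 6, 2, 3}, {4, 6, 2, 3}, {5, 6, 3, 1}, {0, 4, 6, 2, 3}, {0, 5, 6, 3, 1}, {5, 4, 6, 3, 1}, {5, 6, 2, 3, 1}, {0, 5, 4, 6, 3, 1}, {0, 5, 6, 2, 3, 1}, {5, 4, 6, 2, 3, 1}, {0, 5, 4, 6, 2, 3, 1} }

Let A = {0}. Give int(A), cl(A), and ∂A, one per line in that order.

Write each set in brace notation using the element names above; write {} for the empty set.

int(A) = {}
cl(A)  = {0}
∂A     = {0}

opens ⊆ A: {}; union → int = {}
complement {5, 4, 6, 2, 3, 1}; its interior {5, 4, 6, 2, 3, 1}; cl(A) = X∖{5, 4, 6, 2, 3, 1} = {0}
boundary = {0} ∖ {} = {0}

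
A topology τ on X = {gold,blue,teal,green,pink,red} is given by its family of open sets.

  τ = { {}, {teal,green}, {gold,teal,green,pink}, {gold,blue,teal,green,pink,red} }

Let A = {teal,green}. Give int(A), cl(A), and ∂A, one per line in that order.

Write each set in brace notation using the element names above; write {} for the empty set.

int(A) = {teal,green}
cl(A)  = {gold,blue,teal,green,pink,red}
∂A     = {gold,blue,pink,red}

open subsets of A: {}, {teal,green}; so int(A) = {teal,green}
closure: X∖int(X∖A) = X∖{} = {gold,blue,teal,green,pink,red}
∂A = {gold,blue,teal,green,pink,red} minus {teal,green} = {gold,blue,pink,red}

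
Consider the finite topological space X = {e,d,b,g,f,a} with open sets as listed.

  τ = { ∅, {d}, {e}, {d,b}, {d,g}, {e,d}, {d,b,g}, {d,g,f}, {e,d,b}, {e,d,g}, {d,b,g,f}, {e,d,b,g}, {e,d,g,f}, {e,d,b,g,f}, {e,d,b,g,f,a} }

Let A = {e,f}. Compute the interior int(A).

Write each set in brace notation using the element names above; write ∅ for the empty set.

{e}

open subsets of A: ∅, {e}; so int(A) = {e}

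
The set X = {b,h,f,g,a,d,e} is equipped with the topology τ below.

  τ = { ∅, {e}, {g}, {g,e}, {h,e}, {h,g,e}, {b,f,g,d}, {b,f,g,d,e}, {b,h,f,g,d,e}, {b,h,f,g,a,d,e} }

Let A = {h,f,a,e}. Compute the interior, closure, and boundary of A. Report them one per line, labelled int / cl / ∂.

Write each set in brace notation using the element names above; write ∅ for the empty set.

int(A) = {h,e}
cl(A)  = {b,h,f,a,d,e}
∂A     = {b,f,a,d}

U open, U⊆A: ∅, {e}, {h,e}. int(A) = ⋃ = {h,e}
X∖A={b,g,d}, int(X∖A)={g}, hence cl(A)={b,h,f,a,d,e}
∂A: remove int from cl → {b,f,a,d}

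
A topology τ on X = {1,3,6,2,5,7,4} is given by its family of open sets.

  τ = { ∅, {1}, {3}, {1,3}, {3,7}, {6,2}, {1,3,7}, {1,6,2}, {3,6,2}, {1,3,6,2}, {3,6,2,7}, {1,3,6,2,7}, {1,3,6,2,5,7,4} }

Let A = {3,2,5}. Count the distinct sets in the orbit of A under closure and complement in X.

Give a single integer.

12

cl via duality: int({1,6,7,4}) = {1}, so X∖{1} = {3,6,2,5,7,4}
Write k for closure, c for complement:
  1. A     = {3,2,5}
  2. kA    = {3,6,2,5,7,4}
  3. cA    = {1,6,7,4}
  4. ckA   = {1}
  5. kcA   = {1,6,2,5,7,4}
  6. kckA  = {1,5,4}
  7. ckcA  = {3}
  8. ckckA = {3,6,2,7}
  9. kckcA = {3,5,7,4}
  10. ckckcA = {1,6,2}
  11. kckckcA = {1,6,2,5,4}
  12. ckckckcA = {3,7}
applying k or c yields no new set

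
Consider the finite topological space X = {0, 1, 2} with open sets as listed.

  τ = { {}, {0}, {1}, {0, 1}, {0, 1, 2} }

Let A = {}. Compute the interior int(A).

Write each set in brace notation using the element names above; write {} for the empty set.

{}

opens ⊆ A: {}; union → int = {}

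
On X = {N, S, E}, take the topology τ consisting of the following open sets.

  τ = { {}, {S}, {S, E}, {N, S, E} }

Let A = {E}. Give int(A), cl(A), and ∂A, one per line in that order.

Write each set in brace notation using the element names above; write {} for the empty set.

interior: largest open inside A is {} (from {})
cl via duality: int({N, S}) = {S}, so X∖{S} = {N, E}
cl∖int = {N, E}

int(A) = {}
cl(A)  = {N, E}
∂A     = {N, E}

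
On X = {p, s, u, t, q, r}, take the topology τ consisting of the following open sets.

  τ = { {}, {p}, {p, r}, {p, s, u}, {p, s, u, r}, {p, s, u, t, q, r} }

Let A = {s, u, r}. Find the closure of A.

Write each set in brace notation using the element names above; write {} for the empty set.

{s, u, t, q, r}

X∖A={p, t, q}, int(X∖A)={p}, hence cl(A)={s, u, t, q, r}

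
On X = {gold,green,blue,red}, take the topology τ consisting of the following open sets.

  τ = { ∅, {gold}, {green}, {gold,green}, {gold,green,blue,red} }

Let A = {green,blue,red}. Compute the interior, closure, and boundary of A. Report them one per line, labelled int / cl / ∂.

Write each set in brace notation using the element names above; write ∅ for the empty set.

open subsets of A: ∅, {green}; so int(A) = {green}
closure: X∖int(X∖A) = X∖{gold} = {green,blue,red}
∂A = {green,blue,red} minus {green} = {blue,red}

int(A) = {green}
cl(A)  = {green,blue,red}
∂A     = {blue,red}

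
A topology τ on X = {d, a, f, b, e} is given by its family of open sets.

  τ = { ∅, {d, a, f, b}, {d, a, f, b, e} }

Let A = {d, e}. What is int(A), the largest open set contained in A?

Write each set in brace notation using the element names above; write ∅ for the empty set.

U open, U⊆A: ∅. int(A) = ⋃ = ∅

∅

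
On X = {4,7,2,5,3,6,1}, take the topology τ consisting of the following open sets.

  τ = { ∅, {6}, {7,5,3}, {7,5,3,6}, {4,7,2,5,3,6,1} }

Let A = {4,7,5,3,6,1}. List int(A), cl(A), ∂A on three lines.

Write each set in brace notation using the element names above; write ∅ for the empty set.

int(A) = {7,5,3,6}
cl(A)  = {4,7,2,5,3,6,1}
∂A     = {4,2,1}

open subsets of A: ∅, {6}, {7,5,3}, {7,5,3,6}; so int(A) = {7,5,3,6}
closure: X∖int(X∖A) = X∖∅ = {4,7,2,5,3,6,1}
∂A = {4,7,2,5,3,6,1} minus {7,5,3,6} = {4,2,1}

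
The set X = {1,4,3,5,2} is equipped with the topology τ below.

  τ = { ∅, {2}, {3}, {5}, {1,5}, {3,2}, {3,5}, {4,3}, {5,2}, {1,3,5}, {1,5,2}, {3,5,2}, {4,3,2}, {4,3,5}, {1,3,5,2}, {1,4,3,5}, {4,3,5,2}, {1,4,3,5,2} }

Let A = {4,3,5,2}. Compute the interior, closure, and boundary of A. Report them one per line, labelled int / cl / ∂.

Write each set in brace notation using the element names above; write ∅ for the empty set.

interior: largest open inside A is {4,3,5,2} (from ∅, {2}, {5}, {3}, {4,3}, {3,2}, {3,5}, {5,2}, {3,5,2}, {4,3,5}, {4,3,2}, {4,3,5,2})
cl via duality: int({1}) = ∅, so X∖∅ = {1,4,3,5,2}
cl∖int = {1}

int(A) = {4,3,5,2}
cl(A)  = {1,4,3,5,2}
∂A     = {1}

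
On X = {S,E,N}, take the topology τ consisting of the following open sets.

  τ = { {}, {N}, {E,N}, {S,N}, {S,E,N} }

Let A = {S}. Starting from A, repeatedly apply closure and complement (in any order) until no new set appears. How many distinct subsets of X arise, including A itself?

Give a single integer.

X∖A={E,N}, int(X∖A)={E,N}, hence cl(A)={S}
Orbit (k=closure, c=complement):
  1. A     = {S}
  2. cA    = {E,N}
  3. kcA   = {S,E,N}
  4. ckcA  = {}
(closed under both — stop)

4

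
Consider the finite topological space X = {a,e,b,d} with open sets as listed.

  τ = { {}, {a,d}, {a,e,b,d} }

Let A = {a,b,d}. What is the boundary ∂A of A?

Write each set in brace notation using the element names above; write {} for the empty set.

{e,b}

open subsets of A: {}, {a,d}; so int(A) = {a,d}
closure: X∖int(X∖A) = X∖{} = {a,e,b,d}
∂A = {a,e,b,d} minus {a,d} = {e,b}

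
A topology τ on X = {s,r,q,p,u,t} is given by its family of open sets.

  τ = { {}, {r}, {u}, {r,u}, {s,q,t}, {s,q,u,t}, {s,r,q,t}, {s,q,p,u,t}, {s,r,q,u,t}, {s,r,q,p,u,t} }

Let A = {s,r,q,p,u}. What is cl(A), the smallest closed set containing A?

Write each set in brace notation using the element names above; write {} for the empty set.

{s,r,q,p,u,t}

closure: X∖int(X∖A) = X∖{} = {s,r,q,p,u,t}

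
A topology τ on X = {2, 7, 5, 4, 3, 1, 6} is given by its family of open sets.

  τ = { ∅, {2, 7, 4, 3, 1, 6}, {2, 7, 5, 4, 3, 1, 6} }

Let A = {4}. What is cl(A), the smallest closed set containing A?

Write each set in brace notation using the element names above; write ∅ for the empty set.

complement {2, 7, 5, 3, 1, 6}; its interior ∅; cl(A) = X∖∅ = {2, 7, 5, 4, 3, 1, 6}

{2, 7, 5, 4, 3, 1, 6}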